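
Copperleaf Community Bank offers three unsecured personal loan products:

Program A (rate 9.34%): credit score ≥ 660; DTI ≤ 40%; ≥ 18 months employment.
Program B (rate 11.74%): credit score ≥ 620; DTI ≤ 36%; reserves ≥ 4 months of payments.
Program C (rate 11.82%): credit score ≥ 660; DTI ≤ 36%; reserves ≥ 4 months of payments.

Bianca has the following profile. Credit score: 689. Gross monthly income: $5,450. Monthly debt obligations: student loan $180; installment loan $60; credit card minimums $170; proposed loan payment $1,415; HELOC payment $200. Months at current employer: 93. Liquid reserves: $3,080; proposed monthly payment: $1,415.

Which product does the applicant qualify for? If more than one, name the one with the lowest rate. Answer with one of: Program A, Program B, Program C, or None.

Total debts = (180 + 60 + 170 + 1,415 + 200) = 2,025; DTI = 2,025/5,450 = 37.2%.
Reserves = 3,080/1,415 = 2.2 months.
Program A: score 689 ≥ 660; DTI 37.2% ≤ 40%; employment 93 ≥ 18 mo → qualifies.
Program B: score 689 ≥ 620; DTI 37.2% > 36%; reserves 2.2 < 4 mo → does not qualify.
Program C: score 689 ≥ 660; DTI 37.2% > 36%; reserves 2.2 < 4 mo → does not qualify.

Program A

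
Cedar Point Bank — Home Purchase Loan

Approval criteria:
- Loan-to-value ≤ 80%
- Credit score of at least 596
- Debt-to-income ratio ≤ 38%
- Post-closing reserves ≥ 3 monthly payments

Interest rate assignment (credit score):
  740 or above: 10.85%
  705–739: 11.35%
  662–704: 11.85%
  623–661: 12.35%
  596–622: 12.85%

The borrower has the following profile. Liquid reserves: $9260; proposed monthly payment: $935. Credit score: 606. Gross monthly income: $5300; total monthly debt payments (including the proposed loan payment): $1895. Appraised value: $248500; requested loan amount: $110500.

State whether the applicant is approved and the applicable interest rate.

Credit score 606 ≥ 596 (meets minimum)
Loan-to-value = 110,500/248,500 = 44.5% — pass (80% max)
Reserves: 9,260 ÷ 935 = 9.9 months (meets 3-month minimum)
DTI = 1,895/5,300 = 35.8% ≤ 38%
All requirements met. Score 606 falls in the 596–622 tier → 12.85%.

Approved at 12.85%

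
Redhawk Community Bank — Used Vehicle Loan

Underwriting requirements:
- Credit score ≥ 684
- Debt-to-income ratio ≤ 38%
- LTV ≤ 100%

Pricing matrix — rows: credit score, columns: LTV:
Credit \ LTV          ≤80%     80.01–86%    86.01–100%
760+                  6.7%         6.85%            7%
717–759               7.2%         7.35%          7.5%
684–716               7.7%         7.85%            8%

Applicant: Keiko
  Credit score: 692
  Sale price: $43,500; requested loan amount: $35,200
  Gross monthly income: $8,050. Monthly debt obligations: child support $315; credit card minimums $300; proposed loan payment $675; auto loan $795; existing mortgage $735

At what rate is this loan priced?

7.85%

Credit score 692 ≥ 684; Total monthly debts = (315 + 300 + 675 + 795 + 735) = 2,820. Debt-to-income = 2,820/8,050 = 35% — meets 38% limit
LTV = 35,200/43,500 = 80.9% ≤ 100%
Score 692 is in the 684–716 band; LTV 80.9% is in the 80.01–86% band → 7.85%.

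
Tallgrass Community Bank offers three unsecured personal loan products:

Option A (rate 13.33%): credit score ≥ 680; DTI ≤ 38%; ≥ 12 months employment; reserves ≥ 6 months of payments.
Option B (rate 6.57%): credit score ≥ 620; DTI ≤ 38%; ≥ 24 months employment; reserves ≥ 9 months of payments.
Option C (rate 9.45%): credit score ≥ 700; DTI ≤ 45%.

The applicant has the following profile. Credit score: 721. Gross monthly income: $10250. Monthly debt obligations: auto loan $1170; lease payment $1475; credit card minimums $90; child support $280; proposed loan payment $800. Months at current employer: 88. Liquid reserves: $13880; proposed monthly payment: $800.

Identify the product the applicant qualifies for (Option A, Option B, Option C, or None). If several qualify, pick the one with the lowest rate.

Total debts = (1,170 + 1,475 + 90 + 280 + 800) = 3,815; DTI = 3,815/10,250 = 37.2%.
Reserves = 13,880/800 = 17.4 months.
Option A: score 721 ≥ 680; DTI 37.2% ≤ 38%; employment 88 ≥ 12 mo; reserves 17.4 ≥ 6 mo → qualifies.
Option B: score 721 ≥ 620; DTI 37.2% ≤ 38%; employment 88 ≥ 24 mo; reserves 17.4 ≥ 9 mo → qualifies.
Option C: score 721 ≥ 700; DTI 37.2% ≤ 45% → qualifies.
Qualifying: Option A, Option B, Option C. Lowest rate is 6.57% → Option B.

Option B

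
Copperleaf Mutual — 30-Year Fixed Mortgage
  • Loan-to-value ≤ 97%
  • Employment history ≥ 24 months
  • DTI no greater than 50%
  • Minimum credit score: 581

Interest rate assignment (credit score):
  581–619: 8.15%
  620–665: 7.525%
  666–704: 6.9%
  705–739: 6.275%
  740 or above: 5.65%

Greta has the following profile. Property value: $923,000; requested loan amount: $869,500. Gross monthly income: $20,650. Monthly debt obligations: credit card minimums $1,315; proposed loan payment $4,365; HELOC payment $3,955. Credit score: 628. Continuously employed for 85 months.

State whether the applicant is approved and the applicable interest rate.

Approved at 7.525%

Credit score 628 ≥ 581 (meets minimum)
Total monthly debts = (1,315 + 4,365 + 3,955) = 9,635. Debt-to-income = 9,635/20,650 = 46.7% — meets 50% limit
LTV = 869,500/923,000 = 94.2% ≤ 97%
Employment 85 ≥ 24 months
All requirements met. Score 628 falls in the 620–665 tier → 7.525%.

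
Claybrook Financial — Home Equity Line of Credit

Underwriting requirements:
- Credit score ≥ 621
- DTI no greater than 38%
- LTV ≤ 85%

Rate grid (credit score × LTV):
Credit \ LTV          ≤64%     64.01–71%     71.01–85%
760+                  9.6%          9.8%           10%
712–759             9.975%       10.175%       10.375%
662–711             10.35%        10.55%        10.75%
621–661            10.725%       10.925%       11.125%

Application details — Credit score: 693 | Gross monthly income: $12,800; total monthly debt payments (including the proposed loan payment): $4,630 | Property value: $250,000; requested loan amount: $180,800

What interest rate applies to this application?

Credit score 693 ≥ 621; Debt-to-income = 4,630/12,800 = 36.2% — meets 38% limit
Loan-to-value = 180,800/250,000 = 72.3% — pass (85% max)
Credit 693 → row 662–711; LTV 72.3% → column 71.01–85%. Grid cell → 10.75%.

10.75%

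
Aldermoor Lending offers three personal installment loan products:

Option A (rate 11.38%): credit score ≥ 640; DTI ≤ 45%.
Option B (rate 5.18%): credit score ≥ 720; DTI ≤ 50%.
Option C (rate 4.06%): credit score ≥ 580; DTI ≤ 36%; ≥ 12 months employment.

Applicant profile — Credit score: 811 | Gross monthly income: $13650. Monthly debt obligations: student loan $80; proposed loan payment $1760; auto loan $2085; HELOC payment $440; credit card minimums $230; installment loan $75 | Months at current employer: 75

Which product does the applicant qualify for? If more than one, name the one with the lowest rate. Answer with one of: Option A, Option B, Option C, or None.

Option C

Total debts = (80 + 1,760 + 2,085 + 440 + 230 + 75) = 4,670; DTI = 4,670/13,650 = 34.2%.
Option A: score 811 ≥ 640; DTI 34.2% ≤ 45% → qualifies.
Option B: score 811 ≥ 720; DTI 34.2% ≤ 50% → qualifies.
Option C: score 811 ≥ 580; DTI 34.2% ≤ 36%; employment 75 ≥ 12 mo → qualifies.
Qualifying: Option A, Option B, Option C. Lowest rate is 4.06% → Option C.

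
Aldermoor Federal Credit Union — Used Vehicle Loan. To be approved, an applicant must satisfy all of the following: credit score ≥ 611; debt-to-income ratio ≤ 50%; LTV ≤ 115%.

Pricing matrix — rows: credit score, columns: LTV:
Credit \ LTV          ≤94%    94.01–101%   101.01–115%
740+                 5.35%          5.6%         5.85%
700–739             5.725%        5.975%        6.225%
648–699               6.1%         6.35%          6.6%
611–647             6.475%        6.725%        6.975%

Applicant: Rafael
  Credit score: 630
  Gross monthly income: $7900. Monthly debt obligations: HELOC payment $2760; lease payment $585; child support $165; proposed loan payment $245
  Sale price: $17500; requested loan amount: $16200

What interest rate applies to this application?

6.475%

Credit score 630 ≥ 611; Total monthly debts = (2,760 + 585 + 165 + 245) = 3,755. Debt-to-income = 3,755/7,900 = 47.5% — meets 50% limit
LTV = 16,200/17,500 = 92.6% ≤ 115%
Row: 630 falls in 611–647. Column: 92.6% falls in ≤94%. Rate = 6.475%.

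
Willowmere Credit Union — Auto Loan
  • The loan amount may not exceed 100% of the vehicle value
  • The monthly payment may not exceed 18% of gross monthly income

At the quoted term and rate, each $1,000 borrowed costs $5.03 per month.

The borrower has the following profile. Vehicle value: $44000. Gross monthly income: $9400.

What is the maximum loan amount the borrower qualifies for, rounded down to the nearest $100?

Payment cap: 18% × $9,400 = $1,692/month.
At $5.03 per $1,000, that supports 1,692/5.03 × 1,000 ≈ $336,381 → $336,300.
LTV cap: 100% × $44,000 = $44,000 → $44,000.
Binding constraint: loan-to-value.

$44,000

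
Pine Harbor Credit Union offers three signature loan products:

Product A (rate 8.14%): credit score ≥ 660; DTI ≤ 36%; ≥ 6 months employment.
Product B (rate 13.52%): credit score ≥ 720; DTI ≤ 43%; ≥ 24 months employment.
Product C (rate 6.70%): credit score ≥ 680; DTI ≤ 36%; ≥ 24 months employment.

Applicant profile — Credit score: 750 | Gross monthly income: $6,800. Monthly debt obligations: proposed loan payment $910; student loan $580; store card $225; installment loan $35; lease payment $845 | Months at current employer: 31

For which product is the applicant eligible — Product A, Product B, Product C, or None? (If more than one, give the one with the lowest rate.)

Product B

Total debts = (910 + 580 + 225 + 35 + 845) = 2,595; DTI = 2,595/6,800 = 38.2%.
Product A: score 750 ≥ 660; DTI 38.2% > 36%; employment 31 ≥ 6 mo → does not qualify.
Product B: score 750 ≥ 720; DTI 38.2% ≤ 43%; employment 31 ≥ 24 mo → qualifies.
Product C: score 750 ≥ 680; DTI 38.2% > 36%; employment 31 ≥ 24 mo → does not qualify.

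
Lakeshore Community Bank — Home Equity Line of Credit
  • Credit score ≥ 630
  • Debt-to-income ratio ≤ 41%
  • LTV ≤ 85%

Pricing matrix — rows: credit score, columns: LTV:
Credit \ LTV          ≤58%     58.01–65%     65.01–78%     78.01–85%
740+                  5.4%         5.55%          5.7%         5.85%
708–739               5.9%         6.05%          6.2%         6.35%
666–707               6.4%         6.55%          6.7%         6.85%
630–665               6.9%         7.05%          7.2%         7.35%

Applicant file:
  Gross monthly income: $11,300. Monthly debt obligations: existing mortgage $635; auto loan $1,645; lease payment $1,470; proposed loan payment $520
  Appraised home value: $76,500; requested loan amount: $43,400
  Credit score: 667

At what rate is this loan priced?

6.4%

Credit score 667 ≥ 630; Total monthly debts = (635 + 1,645 + 1,470 + 520) = 4,270. DTI: 4,270 ÷ 11,300 = 37.8%, within the 41% cap
LTV = 43,400/76,500 = 56.7% ≤ 85%
Score 667 is in the 666–707 band; LTV 56.7% is in the ≤58% band → 6.4%.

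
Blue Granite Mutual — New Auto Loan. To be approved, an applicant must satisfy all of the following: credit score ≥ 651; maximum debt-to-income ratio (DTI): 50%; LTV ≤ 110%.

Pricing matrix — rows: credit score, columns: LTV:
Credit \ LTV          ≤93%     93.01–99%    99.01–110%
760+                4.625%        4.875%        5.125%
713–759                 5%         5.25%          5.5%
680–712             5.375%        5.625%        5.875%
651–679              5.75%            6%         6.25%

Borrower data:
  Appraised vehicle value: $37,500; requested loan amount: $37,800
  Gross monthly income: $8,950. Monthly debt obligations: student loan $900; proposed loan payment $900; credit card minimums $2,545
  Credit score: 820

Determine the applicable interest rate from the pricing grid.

Credit score 820 ≥ 651; Total monthly debts = (900 + 900 + 2,545) = 4,345. DTI = 4,345/8,950 = 48.5% ≤ 50%
Loan-to-value = 37,800/37,500 = 100.8% — pass (110% max)
Credit 820 → row 760+; LTV 100.8% → column 99.01–110%. Grid cell → 5.125%.

5.125%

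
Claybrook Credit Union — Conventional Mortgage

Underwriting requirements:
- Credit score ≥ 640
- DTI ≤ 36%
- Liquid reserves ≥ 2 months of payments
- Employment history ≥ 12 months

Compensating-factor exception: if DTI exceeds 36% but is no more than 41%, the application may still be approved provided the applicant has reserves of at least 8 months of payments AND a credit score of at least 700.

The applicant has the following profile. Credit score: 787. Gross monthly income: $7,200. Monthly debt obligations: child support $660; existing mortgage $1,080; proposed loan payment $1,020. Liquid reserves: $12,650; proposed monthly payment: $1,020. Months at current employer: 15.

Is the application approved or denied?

Approved

Credit score 787 ≥ 640 (meets base)
Total debts = (660 + 1,080 + 1,020) = 2,760. DTI = 2,760/7,200 = 38.3% > 36% — standard DTI limit exceeded.
Reserves: 12,650 ÷ 1,020 = 12.4 months (meets 2-month minimum)
Employment 15 ≥ 12 months
38.3% falls in the override range (36%–41%), so the compensating-factor test applies.
Override check — reserves: 12.4 mo (ok); score: 787 (ok).
Both override conditions satisfied; DTI exception granted.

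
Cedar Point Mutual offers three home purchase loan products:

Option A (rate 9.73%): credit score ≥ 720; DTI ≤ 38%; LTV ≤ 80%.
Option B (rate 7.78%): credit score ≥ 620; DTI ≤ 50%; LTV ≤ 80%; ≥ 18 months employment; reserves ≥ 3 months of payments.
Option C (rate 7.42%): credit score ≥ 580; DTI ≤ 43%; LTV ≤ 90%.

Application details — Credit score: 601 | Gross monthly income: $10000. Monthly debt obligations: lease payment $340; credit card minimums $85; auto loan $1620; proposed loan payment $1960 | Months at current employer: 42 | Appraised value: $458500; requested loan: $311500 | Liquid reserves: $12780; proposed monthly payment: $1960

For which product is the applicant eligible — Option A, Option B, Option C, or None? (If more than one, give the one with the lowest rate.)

Option C

Total debts = (340 + 85 + 1,620 + 1,960) = 4,005; DTI = 4,005/10,000 = 40%.
LTV = 311,500/458,500 = 67.9%.
Reserves = 12,780/1,960 = 6.5 months.
Option A: score 601 < 720; DTI 40% > 38%; LTV 67.9% ≤ 80% → does not qualify.
Option B: score 601 < 620; DTI 40% ≤ 50%; LTV 67.9% ≤ 80%; employment 42 ≥ 18 mo; reserves 6.5 ≥ 3 mo → does not qualify.
Option C: score 601 ≥ 580; DTI 40% ≤ 43%; LTV 67.9% ≤ 90% → qualifies.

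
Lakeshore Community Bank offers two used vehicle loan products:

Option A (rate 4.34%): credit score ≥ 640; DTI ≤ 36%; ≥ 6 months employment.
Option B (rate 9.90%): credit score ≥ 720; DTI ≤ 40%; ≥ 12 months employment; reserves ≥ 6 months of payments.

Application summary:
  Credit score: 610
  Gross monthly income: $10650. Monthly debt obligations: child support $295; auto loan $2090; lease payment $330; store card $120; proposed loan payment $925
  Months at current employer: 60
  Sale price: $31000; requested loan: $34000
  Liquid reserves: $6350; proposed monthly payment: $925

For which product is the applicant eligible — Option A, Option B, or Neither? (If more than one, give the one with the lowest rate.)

Neither

Total debts = (295 + 2,090 + 330 + 120 + 925) = 3,760; DTI = 3,760/10,650 = 35.3%.
LTV = 34,000/31,000 = 109.7%.
Reserves = 6,350/925 = 6.9 months.
Option A: score 610 < 640; DTI 35.3% ≤ 36%; employment 60 ≥ 6 mo → does not qualify.
Option B: score 610 < 720; DTI 35.3% ≤ 40%; employment 60 ≥ 12 mo; reserves 6.9 ≥ 6 mo → does not qualify.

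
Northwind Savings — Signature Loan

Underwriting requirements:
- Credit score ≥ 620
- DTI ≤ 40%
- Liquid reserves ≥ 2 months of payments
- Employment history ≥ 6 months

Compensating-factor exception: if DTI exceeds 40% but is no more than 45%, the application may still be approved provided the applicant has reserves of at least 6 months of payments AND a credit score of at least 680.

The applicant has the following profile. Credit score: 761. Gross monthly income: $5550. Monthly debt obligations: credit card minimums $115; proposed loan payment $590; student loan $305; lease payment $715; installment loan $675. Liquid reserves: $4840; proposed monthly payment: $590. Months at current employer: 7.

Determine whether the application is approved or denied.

Approved

Credit score 761 ≥ 620 (meets base)
Total debts = (115 + 590 + 305 + 715 + 675) = 2,400. DTI = 2,400/5,550 = 43.2% > 40% — standard DTI limit exceeded.
Reserves = 4,840/590 = 8.2 months ≥ 2
Employment 7 ≥ 6 months
43.2% falls in the override range (40%–45%), so the compensating-factor test applies.
Override check — reserves: 8.2 mo (ok); score: 761 (ok).
Both compensating conditions met → exception applies.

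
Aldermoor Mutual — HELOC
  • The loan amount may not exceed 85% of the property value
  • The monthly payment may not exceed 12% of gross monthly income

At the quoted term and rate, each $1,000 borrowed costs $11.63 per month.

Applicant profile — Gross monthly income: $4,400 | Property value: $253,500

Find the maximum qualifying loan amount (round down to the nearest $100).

Payment cap: 12% × $4,400 = $528/month.
At $11.63 per $1,000, that supports 528/11.63 × 1,000 ≈ $45,399 → $45,300.
LTV cap: 85% × $253,500 = $215,475 → $215,400.
Binding constraint: payment-to-income.

$45,300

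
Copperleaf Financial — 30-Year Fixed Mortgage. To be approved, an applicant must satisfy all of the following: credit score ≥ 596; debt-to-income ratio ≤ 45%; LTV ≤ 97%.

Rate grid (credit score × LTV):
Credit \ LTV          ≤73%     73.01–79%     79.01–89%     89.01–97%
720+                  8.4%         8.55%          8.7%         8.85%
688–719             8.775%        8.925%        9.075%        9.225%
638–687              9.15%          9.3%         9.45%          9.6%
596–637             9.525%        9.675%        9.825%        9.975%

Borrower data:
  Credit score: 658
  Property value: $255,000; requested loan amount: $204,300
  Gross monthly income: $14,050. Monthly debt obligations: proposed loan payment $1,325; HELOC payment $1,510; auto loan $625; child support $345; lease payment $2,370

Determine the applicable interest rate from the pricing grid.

9.45%

Credit score 658 ≥ 596; Total monthly debts = (1,325 + 1,510 + 625 + 345 + 2,370) = 6,175. DTI = 6,175/14,050 = 44% ≤ 45%
Loan-to-value = 204,300/255,000 = 80.1% — pass (97% max)
Row: 658 falls in 638–687. Column: 80.1% falls in 79.01–89%. Rate = 9.45%.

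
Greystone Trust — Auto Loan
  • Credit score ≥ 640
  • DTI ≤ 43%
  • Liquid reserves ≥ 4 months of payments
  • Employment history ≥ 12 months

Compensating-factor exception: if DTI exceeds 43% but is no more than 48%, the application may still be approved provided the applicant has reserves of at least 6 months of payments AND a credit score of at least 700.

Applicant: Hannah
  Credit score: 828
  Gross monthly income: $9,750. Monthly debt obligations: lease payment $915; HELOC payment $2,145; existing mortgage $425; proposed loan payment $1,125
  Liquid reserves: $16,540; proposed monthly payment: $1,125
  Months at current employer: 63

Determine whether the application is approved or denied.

Approved

Credit score 828 ≥ 640 (meets base)
Total debts = (915 + 2,145 + 425 + 1,125) = 4,610. DTI = 4,610/9,750 = 47.3% > 43% — standard DTI limit exceeded.
Liquid reserves cover 16,540/1,125 = 14.7 months — ≥ 4 required
Employment 63 ≥ 12 months
47.3% falls in the override range (43%–48%), so the compensating-factor test applies.
Override check — reserves: 14.7 mo (ok); score: 828 (ok).
Both override conditions satisfied; DTI exception granted.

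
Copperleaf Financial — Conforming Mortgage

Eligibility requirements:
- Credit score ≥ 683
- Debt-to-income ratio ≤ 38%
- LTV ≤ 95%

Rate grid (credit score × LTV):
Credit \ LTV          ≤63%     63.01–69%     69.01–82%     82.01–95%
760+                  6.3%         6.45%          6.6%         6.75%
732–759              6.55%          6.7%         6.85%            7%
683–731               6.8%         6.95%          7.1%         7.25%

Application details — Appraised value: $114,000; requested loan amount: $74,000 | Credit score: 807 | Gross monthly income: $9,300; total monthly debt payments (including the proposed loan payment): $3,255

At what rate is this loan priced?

Credit score 807 ≥ 683; DTI = 3,255/9,300 = 35% ≤ 38%
LTV = 74,000/114,000 = 64.9% ≤ 95%
Row: 807 falls in 760+. Column: 64.9% falls in 63.01–69%. Rate = 6.45%.

6.45%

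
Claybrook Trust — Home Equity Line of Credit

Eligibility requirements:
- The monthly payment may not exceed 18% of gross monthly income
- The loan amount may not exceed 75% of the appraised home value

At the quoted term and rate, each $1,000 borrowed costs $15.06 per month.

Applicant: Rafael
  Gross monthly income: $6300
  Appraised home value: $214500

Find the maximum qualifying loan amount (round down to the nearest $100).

$75,200

Payment cap: 18% × $6,300 = $1,134/month.
At $15.06 per $1,000, that supports 1,134/15.06 × 1,000 ≈ $75,298 → $75,200.
LTV cap: 75% × $214,500 = $160,875 → $160,800.
Binding constraint: payment-to-income.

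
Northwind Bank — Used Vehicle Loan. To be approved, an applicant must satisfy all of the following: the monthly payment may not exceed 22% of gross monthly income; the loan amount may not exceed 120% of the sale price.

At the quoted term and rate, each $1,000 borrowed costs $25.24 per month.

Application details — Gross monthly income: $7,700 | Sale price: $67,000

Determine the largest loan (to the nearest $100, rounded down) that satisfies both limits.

Payment cap: 22% × $7,700 = $1,694/month.
At $25.24 per $1,000, that supports 1,694/25.24 × 1,000 ≈ $67,115 → $67,100.
LTV cap: 120% × $67,000 = $80,400 → $80,400.
Binding constraint: payment-to-income.

$67,100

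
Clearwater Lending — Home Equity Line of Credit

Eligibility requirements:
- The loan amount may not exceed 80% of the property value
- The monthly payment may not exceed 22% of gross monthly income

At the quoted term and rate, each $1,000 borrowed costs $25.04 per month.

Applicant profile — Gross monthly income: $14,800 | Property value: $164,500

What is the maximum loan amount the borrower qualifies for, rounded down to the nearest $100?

$130,000

Payment cap: 22% × $14,800 = $3,256/month.
At $25.04 per $1,000, that supports 3,256/25.04 × 1,000 ≈ $130,031 → $130,000.
LTV cap: 80% × $164,500 = $131,600 → $131,600.
Binding constraint: payment-to-income.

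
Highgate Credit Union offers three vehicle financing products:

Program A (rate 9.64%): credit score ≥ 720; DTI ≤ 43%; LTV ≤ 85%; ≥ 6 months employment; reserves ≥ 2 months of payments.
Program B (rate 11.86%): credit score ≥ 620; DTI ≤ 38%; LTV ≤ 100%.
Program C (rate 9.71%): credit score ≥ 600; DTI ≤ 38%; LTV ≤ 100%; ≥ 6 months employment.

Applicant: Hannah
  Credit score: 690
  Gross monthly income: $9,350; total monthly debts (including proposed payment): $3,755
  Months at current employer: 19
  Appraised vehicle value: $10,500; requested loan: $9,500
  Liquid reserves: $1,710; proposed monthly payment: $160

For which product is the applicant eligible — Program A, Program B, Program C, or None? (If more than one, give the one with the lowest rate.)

None

DTI = 3,755/9,350 = 40.2%.
LTV = 9,500/10,500 = 90.5%.
Reserves = 1,710/160 = 10.7 months.
Program A: score 690 < 720; DTI 40.2% ≤ 43%; LTV 90.5% > 85%; employment 19 ≥ 6 mo; reserves 10.7 ≥ 2 mo → does not qualify.
Program B: score 690 ≥ 620; DTI 40.2% > 38%; LTV 90.5% ≤ 100% → does not qualify.
Program C: score 690 ≥ 600; DTI 40.2% > 38%; LTV 90.5% ≤ 100%; employment 19 ≥ 6 mo → does not qualify.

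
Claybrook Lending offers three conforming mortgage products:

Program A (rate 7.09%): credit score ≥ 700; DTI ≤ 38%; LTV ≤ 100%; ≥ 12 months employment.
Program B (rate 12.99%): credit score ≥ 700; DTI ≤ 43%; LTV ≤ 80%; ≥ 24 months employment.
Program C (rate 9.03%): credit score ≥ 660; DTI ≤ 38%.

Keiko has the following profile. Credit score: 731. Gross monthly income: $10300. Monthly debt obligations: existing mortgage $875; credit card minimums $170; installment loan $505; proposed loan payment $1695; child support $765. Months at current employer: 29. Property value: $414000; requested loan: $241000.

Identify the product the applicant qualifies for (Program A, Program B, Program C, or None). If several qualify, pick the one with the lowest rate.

Total debts = (875 + 170 + 505 + 1,695 + 765) = 4,010; DTI = 4,010/10,300 = 38.9%.
LTV = 241,000/414,000 = 58.2%.
Program A: score 731 ≥ 700; DTI 38.9% > 38%; LTV 58.2% ≤ 100%; employment 29 ≥ 12 mo → does not qualify.
Program B: score 731 ≥ 700; DTI 38.9% ≤ 43%; LTV 58.2% ≤ 80%; employment 29 ≥ 24 mo → qualifies.
Program C: score 731 ≥ 660; DTI 38.9% > 38% → does not qualify.

Program B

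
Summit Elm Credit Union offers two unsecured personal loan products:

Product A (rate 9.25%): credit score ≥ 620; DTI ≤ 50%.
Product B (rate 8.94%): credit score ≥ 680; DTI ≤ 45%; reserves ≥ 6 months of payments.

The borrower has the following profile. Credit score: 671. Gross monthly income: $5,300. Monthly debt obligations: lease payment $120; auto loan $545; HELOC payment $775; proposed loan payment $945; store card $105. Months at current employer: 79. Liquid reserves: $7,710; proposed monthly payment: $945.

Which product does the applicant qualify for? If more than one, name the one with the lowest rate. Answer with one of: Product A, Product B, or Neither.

Product A

Total debts = (120 + 545 + 775 + 945 + 105) = 2,490; DTI = 2,490/5,300 = 47%.
Reserves = 7,710/945 = 8.2 months.
Product A: score 671 ≥ 620; DTI 47% ≤ 50% → qualifies.
Product B: score 671 < 680; DTI 47% > 45%; reserves 8.2 ≥ 6 mo → does not qualify.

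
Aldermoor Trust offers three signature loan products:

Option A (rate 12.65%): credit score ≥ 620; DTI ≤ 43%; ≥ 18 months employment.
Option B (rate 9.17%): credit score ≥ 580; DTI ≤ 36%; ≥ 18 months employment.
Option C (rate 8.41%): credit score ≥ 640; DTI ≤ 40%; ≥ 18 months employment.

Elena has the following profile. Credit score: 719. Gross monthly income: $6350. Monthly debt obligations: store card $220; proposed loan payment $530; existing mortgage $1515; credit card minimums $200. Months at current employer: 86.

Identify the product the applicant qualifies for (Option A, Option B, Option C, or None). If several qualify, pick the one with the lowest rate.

Total debts = (220 + 530 + 1,515 + 200) = 2,465; DTI = 2,465/6,350 = 38.8%.
Option A: score 719 ≥ 620; DTI 38.8% ≤ 43%; employment 86 ≥ 18 mo → qualifies.
Option B: score 719 ≥ 580; DTI 38.8% > 36%; employment 86 ≥ 18 mo → does not qualify.
Option C: score 719 ≥ 640; DTI 38.8% ≤ 40%; employment 86 ≥ 18 mo → qualifies.
Qualifying: Option A, Option C. Lowest rate is 8.41% → Option C.

Option C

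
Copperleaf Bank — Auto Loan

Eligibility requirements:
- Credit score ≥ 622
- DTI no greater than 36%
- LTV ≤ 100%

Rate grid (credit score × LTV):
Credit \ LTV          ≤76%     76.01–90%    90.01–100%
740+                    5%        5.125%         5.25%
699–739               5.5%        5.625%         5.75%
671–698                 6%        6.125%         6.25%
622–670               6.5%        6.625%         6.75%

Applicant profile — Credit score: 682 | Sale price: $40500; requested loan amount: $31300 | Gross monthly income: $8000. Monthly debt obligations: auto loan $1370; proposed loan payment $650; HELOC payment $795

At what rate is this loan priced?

Credit score 682 ≥ 622; Total monthly debts = (1,370 + 650 + 795) = 2,815. DTI = 2,815/8,000 = 35.2% ≤ 36%
LTV: 31,300 ÷ 40,500 = 77.3%, within 100% cap
Row: 682 falls in 671–698. Column: 77.3% falls in 76.01–90%. Rate = 6.125%.

6.125%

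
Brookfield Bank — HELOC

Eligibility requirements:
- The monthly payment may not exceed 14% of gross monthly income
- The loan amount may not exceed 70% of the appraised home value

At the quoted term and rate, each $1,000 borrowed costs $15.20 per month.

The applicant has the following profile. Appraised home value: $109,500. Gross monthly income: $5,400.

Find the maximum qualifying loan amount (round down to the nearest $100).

Payment cap: 14% × $5,400 = $756/month.
At $15.20 per $1,000, that supports 756/15.20 × 1,000 ≈ $49,736 → $49,700.
LTV cap: 70% × $109,500 = $76,650 → $76,600.
Binding constraint: payment-to-income.

$49,700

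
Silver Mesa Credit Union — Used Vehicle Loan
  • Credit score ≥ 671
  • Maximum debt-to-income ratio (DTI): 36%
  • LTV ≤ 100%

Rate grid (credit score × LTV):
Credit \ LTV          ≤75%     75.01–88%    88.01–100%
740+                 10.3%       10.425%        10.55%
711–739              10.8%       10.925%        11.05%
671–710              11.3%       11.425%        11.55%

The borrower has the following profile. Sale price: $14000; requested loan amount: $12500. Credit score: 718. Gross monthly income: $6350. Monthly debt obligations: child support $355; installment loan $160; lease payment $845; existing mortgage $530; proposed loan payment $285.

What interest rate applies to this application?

11.05%

Credit score 718 ≥ 671; Total monthly debts = (355 + 160 + 845 + 530 + 285) = 2,175. DTI = 2,175/6,350 = 34.3% ≤ 36%
LTV = 12,500/14,000 = 89.3% ≤ 100%
Row: 718 falls in 711–739. Column: 89.3% falls in 88.01–100%. Rate = 11.05%.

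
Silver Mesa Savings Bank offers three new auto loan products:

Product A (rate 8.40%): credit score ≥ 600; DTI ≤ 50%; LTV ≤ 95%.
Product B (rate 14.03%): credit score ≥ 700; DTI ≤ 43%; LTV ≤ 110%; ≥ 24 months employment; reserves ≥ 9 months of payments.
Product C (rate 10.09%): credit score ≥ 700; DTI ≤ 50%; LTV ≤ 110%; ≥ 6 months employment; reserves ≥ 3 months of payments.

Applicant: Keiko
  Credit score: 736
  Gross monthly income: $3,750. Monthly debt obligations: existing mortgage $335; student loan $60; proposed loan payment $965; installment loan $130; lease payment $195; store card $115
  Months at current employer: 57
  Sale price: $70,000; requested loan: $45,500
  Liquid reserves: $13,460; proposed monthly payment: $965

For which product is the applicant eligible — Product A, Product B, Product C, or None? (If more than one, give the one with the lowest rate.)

Product A

Total debts = (335 + 60 + 965 + 130 + 195 + 115) = 1,800; DTI = 1,800/3,750 = 48%.
LTV = 45,500/70,000 = 65%.
Reserves = 13,460/965 = 13.9 months.
Product A: score 736 ≥ 600; DTI 48% ≤ 50%; LTV 65% ≤ 95% → qualifies.
Product B: score 736 ≥ 700; DTI 48% > 43%; LTV 65% ≤ 110%; employment 57 ≥ 24 mo; reserves 13.9 ≥ 9 mo → does not qualify.
Product C: score 736 ≥ 700; DTI 48% ≤ 50%; LTV 65% ≤ 110%; employment 57 ≥ 6 mo; reserves 13.9 ≥ 3 mo → qualifies.
Qualifying: Product A, Product C. Lowest rate is 8.40% → Product A.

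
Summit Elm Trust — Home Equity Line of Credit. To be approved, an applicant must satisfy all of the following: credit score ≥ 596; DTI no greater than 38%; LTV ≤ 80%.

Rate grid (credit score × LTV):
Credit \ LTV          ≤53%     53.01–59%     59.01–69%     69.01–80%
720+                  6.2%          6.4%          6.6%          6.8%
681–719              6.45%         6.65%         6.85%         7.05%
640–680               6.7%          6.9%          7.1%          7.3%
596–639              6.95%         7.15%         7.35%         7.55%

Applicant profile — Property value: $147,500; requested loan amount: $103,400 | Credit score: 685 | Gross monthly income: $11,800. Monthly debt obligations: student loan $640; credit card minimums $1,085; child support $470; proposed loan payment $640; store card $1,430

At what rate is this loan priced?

7.05%

Credit score 685 ≥ 596; Total monthly debts = (640 + 1,085 + 470 + 640 + 1,430) = 4,265. DTI: 4,265 ÷ 11,800 = 36.1%, within the 38% cap
LTV: 103,400 ÷ 147,500 = 70.1%, within 80% cap
Row: 685 falls in 681–719. Column: 70.1% falls in 69.01–80%. Rate = 7.05%.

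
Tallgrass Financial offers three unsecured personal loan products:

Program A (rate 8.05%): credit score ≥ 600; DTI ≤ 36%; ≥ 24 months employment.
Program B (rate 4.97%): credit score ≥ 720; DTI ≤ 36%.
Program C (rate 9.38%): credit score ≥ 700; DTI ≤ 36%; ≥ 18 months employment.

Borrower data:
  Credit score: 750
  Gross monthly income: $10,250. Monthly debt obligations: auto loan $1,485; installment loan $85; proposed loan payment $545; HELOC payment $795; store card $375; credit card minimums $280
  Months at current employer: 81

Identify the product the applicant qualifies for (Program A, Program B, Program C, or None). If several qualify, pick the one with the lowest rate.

Program B

Total debts = (1,485 + 85 + 545 + 795 + 375 + 280) = 3,565; DTI = 3,565/10,250 = 34.8%.
Program A: score 750 ≥ 600; DTI 34.8% ≤ 36%; employment 81 ≥ 24 mo → qualifies.
Program B: score 750 ≥ 720; DTI 34.8% ≤ 36% → qualifies.
Program C: score 750 ≥ 700; DTI 34.8% ≤ 36%; employment 81 ≥ 18 mo → qualifies.
Qualifying: Program A, Program B, Program C. Lowest rate is 4.97% → Program B.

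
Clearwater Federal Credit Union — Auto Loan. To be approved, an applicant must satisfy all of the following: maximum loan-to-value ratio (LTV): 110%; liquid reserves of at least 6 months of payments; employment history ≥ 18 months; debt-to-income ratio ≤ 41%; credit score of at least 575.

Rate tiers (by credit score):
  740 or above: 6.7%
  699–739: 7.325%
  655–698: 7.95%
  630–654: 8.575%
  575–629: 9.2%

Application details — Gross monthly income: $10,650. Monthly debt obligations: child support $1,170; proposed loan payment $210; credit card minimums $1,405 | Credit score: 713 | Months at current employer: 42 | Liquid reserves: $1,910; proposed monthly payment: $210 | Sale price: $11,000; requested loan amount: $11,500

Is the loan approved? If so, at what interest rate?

Credit score 713 ≥ 575 (meets minimum)
Reserves: 1,910 ÷ 210 = 9.1 months (meets 6-month minimum)
Employment 42 ≥ 18 months
Loan-to-value = 11,500/11,000 = 104.5% — pass (110% max)
Total monthly debts = (1,170 + 210 + 1,405) = 2,785. DTI = 2,785/10,650 = 26.2% ≤ 41%
All requirements met. Score 713 falls in the 699–739 tier → 7.325%.

Approved at 7.325%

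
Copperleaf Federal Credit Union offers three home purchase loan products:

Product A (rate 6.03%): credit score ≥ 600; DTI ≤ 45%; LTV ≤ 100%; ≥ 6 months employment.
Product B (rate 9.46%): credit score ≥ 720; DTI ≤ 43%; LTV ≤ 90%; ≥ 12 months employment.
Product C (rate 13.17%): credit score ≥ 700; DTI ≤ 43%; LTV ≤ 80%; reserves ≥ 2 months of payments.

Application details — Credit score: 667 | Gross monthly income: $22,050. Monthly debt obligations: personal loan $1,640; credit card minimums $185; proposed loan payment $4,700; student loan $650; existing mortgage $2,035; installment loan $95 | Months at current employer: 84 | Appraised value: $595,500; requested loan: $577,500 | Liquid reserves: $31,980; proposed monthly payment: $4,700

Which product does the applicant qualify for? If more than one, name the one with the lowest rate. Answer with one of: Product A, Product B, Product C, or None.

Product A

Total debts = (1,640 + 185 + 4,700 + 650 + 2,035 + 95) = 9,305; DTI = 9,305/22,050 = 42.2%.
LTV = 577,500/595,500 = 97%.
Reserves = 31,980/4,700 = 6.8 months.
Product A: score 667 ≥ 600; DTI 42.2% ≤ 45%; LTV 97% ≤ 100%; employment 84 ≥ 6 mo → qualifies.
Product B: score 667 < 720; DTI 42.2% ≤ 43%; LTV 97% > 90%; employment 84 ≥ 12 mo → does not qualify.
Product C: score 667 < 700; DTI 42.2% ≤ 43%; LTV 97% > 80%; reserves 6.8 ≥ 2 mo → does not qualify.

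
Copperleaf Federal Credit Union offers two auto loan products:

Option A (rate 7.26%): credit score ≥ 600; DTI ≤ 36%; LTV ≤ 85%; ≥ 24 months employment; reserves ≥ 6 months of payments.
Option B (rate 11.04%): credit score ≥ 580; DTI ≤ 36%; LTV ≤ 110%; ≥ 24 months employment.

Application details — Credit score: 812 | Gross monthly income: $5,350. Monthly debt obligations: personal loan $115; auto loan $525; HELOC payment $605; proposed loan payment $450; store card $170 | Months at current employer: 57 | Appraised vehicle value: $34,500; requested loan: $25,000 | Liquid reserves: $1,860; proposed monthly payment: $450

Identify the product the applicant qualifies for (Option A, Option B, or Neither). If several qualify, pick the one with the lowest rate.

Total debts = (115 + 525 + 605 + 450 + 170) = 1,865; DTI = 1,865/5,350 = 34.9%.
LTV = 25,000/34,500 = 72.5%.
Reserves = 1,860/450 = 4.1 months.
Option A: score 812 ≥ 600; DTI 34.9% ≤ 36%; LTV 72.5% ≤ 85%; employment 57 ≥ 24 mo; reserves 4.1 < 6 mo → does not qualify.
Option B: score 812 ≥ 580; DTI 34.9% ≤ 36%; LTV 72.5% ≤ 110%; employment 57 ≥ 24 mo → qualifies.

Option B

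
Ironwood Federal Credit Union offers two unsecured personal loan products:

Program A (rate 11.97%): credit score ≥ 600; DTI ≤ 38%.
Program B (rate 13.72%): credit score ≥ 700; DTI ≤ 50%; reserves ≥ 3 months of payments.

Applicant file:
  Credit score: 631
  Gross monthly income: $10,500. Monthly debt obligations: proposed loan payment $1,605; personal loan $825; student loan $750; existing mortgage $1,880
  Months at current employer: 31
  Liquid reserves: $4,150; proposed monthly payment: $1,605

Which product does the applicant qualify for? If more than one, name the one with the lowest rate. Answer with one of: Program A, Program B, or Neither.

Total debts = (1,605 + 825 + 750 + 1,880) = 5,060; DTI = 5,060/10,500 = 48.2%.
Reserves = 4,150/1,605 = 2.6 months.
Program A: score 631 ≥ 600; DTI 48.2% > 38% → does not qualify.
Program B: score 631 < 700; DTI 48.2% ≤ 50%; reserves 2.6 < 3 mo → does not qualify.

Neither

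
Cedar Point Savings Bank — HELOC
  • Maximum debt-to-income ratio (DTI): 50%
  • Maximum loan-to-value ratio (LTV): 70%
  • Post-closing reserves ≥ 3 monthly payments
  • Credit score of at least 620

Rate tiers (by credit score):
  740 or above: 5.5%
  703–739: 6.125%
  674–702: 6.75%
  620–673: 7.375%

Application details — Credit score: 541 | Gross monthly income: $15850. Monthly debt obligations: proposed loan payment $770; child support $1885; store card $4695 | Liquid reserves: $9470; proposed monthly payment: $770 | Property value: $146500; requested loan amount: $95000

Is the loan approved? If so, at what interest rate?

Credit score 541 < 620 (below minimum)
Liquid reserves cover 9,470/770 = 12.3 months — ≥ 3 required
LTV: 95,000 ÷ 146,500 = 64.8%, within 70% cap
Total monthly debts = (770 + 1,885 + 4,695) = 7,350. DTI = 7,350/15,850 = 46.4% ≤ 50%
Not all requirements met → denied.

Denied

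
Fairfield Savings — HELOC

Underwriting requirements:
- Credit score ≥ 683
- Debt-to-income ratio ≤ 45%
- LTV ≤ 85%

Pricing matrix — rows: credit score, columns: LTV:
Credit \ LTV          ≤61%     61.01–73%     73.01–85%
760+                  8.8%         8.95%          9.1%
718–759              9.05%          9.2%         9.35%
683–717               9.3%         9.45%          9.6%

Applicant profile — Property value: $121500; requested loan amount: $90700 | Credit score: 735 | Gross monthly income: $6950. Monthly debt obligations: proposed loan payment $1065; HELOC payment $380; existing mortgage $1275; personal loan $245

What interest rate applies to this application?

Credit score 735 ≥ 683; Total monthly debts = (1,065 + 380 + 1,275 + 245) = 2,965. DTI = 2,965/6,950 = 42.7% ≤ 45%
LTV = 90,700/121,500 = 74.7% ≤ 85%
Credit 735 → row 718–759; LTV 74.7% → column 73.01–85%. Grid cell → 9.35%.

9.35%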